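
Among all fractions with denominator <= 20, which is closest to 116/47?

37/15

Expand x = 116/47 as a continued fraction with the Euclidean algorithm:
  116 = 2*47 + 22, so a_0 = 2.
  47 = 2*22 + 3, so a_1 = 2.
  22 = 7*3 + 1, so a_2 = 7.
  3 = 3*1 + 0, so a_3 = 3.
so x = [2; 2, 7, 3].
Convergents (p_i = a_i*p_{i-1} + p_{i-2}, q_i = a_i*q_{i-1} + q_{i-2} with p_{-2}=0, p_{-1}=1, q_{-2}=1, q_{-1}=0), until the denominator exceeds 20:
  i=0: a_0=2, p_0 = 2*1 + 0 = 2, q_0 = 2*0 + 1 = 1.
  i=1: a_1=2, p_1 = 2*2 + 1 = 5, q_1 = 2*1 + 0 = 2.
  i=2: a_2=7, p_2 = 7*5 + 2 = 37, q_2 = 7*2 + 1 = 15.
  i=3: a_3=3, p_3 = 3*37 + 5 = 116, q_3 = 3*15 + 2 = 47.
q_3 = 47 > 20, so the last convergent with denominator <= 20 is p_2/q_2 = 37/15.
The closest fraction with denominator <= 20 is either p_2/q_2 or the intermediate fraction (k*p_2 + p_1)/(k*q_2 + q_1) with the largest k >= 1 whose denominator stays <= 20; these approach x as k grows, and every other convergent or intermediate fraction in range is farther away.
Largest k: floor((20 - q_1)/q_2) = floor((20 - 2)/15) = 1.
That gives (1*37 + 5)/(1*15 + 2) = 42/17.
Compare the errors: |x - 37/15| = |116*15 - 37*47|/(47*15) = 1/705, and |x - 42/17| = |116*17 - 42*47|/(47*17) = 2/799.
Cross-multiplying, 1*799 = 799 < 1410 = 2*705, so 1/705 is smaller: the convergent 37/15 is closer to x than 42/17.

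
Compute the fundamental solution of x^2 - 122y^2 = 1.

(x, y) = (243, 22)

First expand sqrt(122) as a continued fraction. With x_i = (sqrt(122) + m_i)/d_i and (m_0, d_0) = (0, 1): a_0 = floor(sqrt(122)) = 11, since 11^2 = 121 <= 122 < 144 = 12^2.
Iterate m_{i+1} = d_i*a_i - m_i, d_{i+1} = (122 - m_{i+1}^2)/d_i, a_{i+1} = floor((a_0 + m_{i+1})/d_{i+1}):
  m_1 = 1*11 - 0 = 11, d_1 = (122 - 11^2)/1 = 1/1 = 1, a_1 = floor((11 + 11)/1) = 22.
  m_2 = 1*22 - 11 = 11, d_2 = (122 - 11^2)/1 = 1/1 = 1: (m_2, d_2) = (m_1, d_1) = (11, 1), so from here the quotient a_1 repeats; the period length is 1.
So sqrt(122) = [11; (22)] with period length k = 1.
k is odd, so (p_{k-1}, q_{k-1}) only solves x^2 - 122y^2 = -1 and the fundamental solution of x^2 - 122y^2 = 1 is (p_{2k-1}, q_{2k-1}) = (p_1, q_1); compute convergents through index 1, running through the period twice.
Convergents (p_i = a_i*p_{i-1} + p_{i-2}, q_i = a_i*q_{i-1} + q_{i-2} with p_{-2}=0, p_{-1}=1, q_{-2}=1, q_{-1}=0):
  i=0: a_0=11, p_0 = 11*1 + 0 = 11, q_0 = 11*0 + 1 = 1.
  i=1: a_1=22, p_1 = 22*11 + 1 = 243, q_1 = 22*1 + 0 = 22.
Indeed p_0^2 - 122*q_0^2 = 121 - 122 = -1, not +1.
Check: 243^2 - 122*22^2 = 59049 - 59048 = 1, so (x, y) = (243, 22) solves the equation, and by the theorem it is the least positive solution.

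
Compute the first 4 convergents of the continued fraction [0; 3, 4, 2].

Using the convergent recurrence p_i = a_i*p_{i-1} + p_{i-2}, q_i = a_i*q_{i-1} + q_{i-2} with p_{-2}=0, p_{-1}=1, q_{-2}=1, q_{-1}=0:
  i=0: a_0=0, p_0 = 0*1 + 0 = 0, q_0 = 0*0 + 1 = 1.
  i=1: a_1=3, p_1 = 3*0 + 1 = 1, q_1 = 3*1 + 0 = 3.
  i=2: a_2=4, p_2 = 4*1 + 0 = 4, q_2 = 4*3 + 1 = 13.
  i=3: a_3=2, p_3 = 2*4 + 1 = 9, q_3 = 2*13 + 3 = 29.

0/1, 1/3, 4/13, 9/29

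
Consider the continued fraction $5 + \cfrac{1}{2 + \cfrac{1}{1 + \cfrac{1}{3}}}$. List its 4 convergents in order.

5/1, 11/2, 16/3, 59/11

Using the convergent recurrence p_i = a_i*p_{i-1} + p_{i-2}, q_i = a_i*q_{i-1} + q_{i-2} with p_{-2}=0, p_{-1}=1, q_{-2}=1, q_{-1}=0:
  i=0: a_0=5, p_0 = 5*1 + 0 = 5, q_0 = 5*0 + 1 = 1.
  i=1: a_1=2, p_1 = 2*5 + 1 = 11, q_1 = 2*1 + 0 = 2.
  i=2: a_2=1, p_2 = 1*11 + 5 = 16, q_2 = 1*2 + 1 = 3.
  i=3: a_3=3, p_3 = 3*16 + 11 = 59, q_3 = 3*3 + 2 = 11.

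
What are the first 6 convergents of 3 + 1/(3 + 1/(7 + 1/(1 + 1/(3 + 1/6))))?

Using the convergent recurrence p_i = a_i*p_{i-1} + p_{i-2}, q_i = a_i*q_{i-1} + q_{i-2} with p_{-2}=0, p_{-1}=1, q_{-2}=1, q_{-1}=0:
  i=0: a_0=3, p_0 = 3*1 + 0 = 3, q_0 = 3*0 + 1 = 1.
  i=1: a_1=3, p_1 = 3*3 + 1 = 10, q_1 = 3*1 + 0 = 3.
  i=2: a_2=7, p_2 = 7*10 + 3 = 73, q_2 = 7*3 + 1 = 22.
  i=3: a_3=1, p_3 = 1*73 + 10 = 83, q_3 = 1*22 + 3 = 25.
  i=4: a_4=3, p_4 = 3*83 + 73 = 322, q_4 = 3*25 + 22 = 97.
  i=5: a_5=6, p_5 = 6*322 + 83 = 2015, q_5 = 6*97 + 25 = 607.

3/1, 10/3, 73/22, 83/25, 322/97, 2015/607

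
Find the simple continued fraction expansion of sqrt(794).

Write x_i = (sqrt(794) + m_i)/d_i with (m_0, d_0) = (0, 1). a_0 = floor(sqrt(794)) = 28, since 28^2 = 784 <= 794 < 841 = 29^2.
Iterate m_{i+1} = d_i*a_i - m_i, d_{i+1} = (794 - m_{i+1}^2)/d_i, a_{i+1} = floor((a_0 + m_{i+1})/d_{i+1}):
  m_1 = 1*28 - 0 = 28, d_1 = (794 - 28^2)/1 = 10/1 = 10, a_1 = floor((28 + 28)/10) = 5.
  m_2 = 10*5 - 28 = 22, d_2 = (794 - 22^2)/10 = 310/10 = 31, a_2 = floor((28 + 22)/31) = 1.
  m_3 = 31*1 - 22 = 9, d_3 = (794 - 9^2)/31 = 713/31 = 23, a_3 = floor((28 + 9)/23) = 1.
  m_4 = 23*1 - 9 = 14, d_4 = (794 - 14^2)/23 = 598/23 = 26, a_4 = floor((28 + 14)/26) = 1.
  m_5 = 26*1 - 14 = 12, d_5 = (794 - 12^2)/26 = 650/26 = 25, a_5 = floor((28 + 12)/25) = 1.
  m_6 = 25*1 - 12 = 13, d_6 = (794 - 13^2)/25 = 625/25 = 25, a_6 = floor((28 + 13)/25) = 1.
  m_7 = 25*1 - 13 = 12, d_7 = (794 - 12^2)/25 = 650/25 = 26, a_7 = floor((28 + 12)/26) = 1.
  m_8 = 26*1 - 12 = 14, d_8 = (794 - 14^2)/26 = 598/26 = 23, a_8 = floor((28 + 14)/23) = 1.
  m_9 = 23*1 - 14 = 9, d_9 = (794 - 9^2)/23 = 713/23 = 31, a_9 = floor((28 + 9)/31) = 1.
  m_10 = 31*1 - 9 = 22, d_10 = (794 - 22^2)/31 = 310/31 = 10, a_10 = floor((28 + 22)/10) = 5.
  m_11 = 10*5 - 22 = 28, d_11 = (794 - 28^2)/10 = 10/10 = 1, a_11 = floor((28 + 28)/1) = 56.
  m_12 = 1*56 - 28 = 28, d_12 = (794 - 28^2)/1 = 10/1 = 10: (m_12, d_12) = (m_1, d_1) = (28, 10), so from here the quotients repeat a_1, ..., a_11; the period length is 11.
Hence the expansion of sqrt(794) is a_0 = 28 followed by the repeating block 5, 1, 1, 1, 1, 1, 1, 1, 1, 5, 56 (period 11).

[28; (5, 1, 1, 1, 1, 1, 1, 1, 1, 5, 56)]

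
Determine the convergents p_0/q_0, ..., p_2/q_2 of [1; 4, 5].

Using the convergent recurrence p_i = a_i*p_{i-1} + p_{i-2}, q_i = a_i*q_{i-1} + q_{i-2} with p_{-2}=0, p_{-1}=1, q_{-2}=1, q_{-1}=0:
  i=0: a_0=1, p_0 = 1*1 + 0 = 1, q_0 = 1*0 + 1 = 1.
  i=1: a_1=4, p_1 = 4*1 + 1 = 5, q_1 = 4*1 + 0 = 4.
  i=2: a_2=5, p_2 = 5*5 + 1 = 26, q_2 = 5*4 + 1 = 21.

1/1, 5/4, 26/21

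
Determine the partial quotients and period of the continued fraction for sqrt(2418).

Write x_i = (sqrt(2418) + m_i)/d_i with (m_0, d_0) = (0, 1). a_0 = floor(sqrt(2418)) = 49, since 49^2 = 2401 <= 2418 < 2500 = 50^2.
Iterate m_{i+1} = d_i*a_i - m_i, d_{i+1} = (2418 - m_{i+1}^2)/d_i, a_{i+1} = floor((a_0 + m_{i+1})/d_{i+1}):
  m_1 = 1*49 - 0 = 49, d_1 = (2418 - 49^2)/1 = 17/1 = 17, a_1 = floor((49 + 49)/17) = 5.
  m_2 = 17*5 - 49 = 36, d_2 = (2418 - 36^2)/17 = 1122/17 = 66, a_2 = floor((49 + 36)/66) = 1.
  m_3 = 66*1 - 36 = 30, d_3 = (2418 - 30^2)/66 = 1518/66 = 23, a_3 = floor((49 + 30)/23) = 3.
  m_4 = 23*3 - 30 = 39, d_4 = (2418 - 39^2)/23 = 897/23 = 39, a_4 = floor((49 + 39)/39) = 2.
  m_5 = 39*2 - 39 = 39, d_5 = (2418 - 39^2)/39 = 897/39 = 23, a_5 = floor((49 + 39)/23) = 3.
  m_6 = 23*3 - 39 = 30, d_6 = (2418 - 30^2)/23 = 1518/23 = 66, a_6 = floor((49 + 30)/66) = 1.
  m_7 = 66*1 - 30 = 36, d_7 = (2418 - 36^2)/66 = 1122/66 = 17, a_7 = floor((49 + 36)/17) = 5.
  m_8 = 17*5 - 36 = 49, d_8 = (2418 - 49^2)/17 = 17/17 = 1, a_8 = floor((49 + 49)/1) = 98.
  m_9 = 1*98 - 49 = 49, d_9 = (2418 - 49^2)/1 = 17/1 = 17: (m_9, d_9) = (m_1, d_1) = (49, 17), so from here the quotients repeat a_1, ..., a_8; the period length is 8.
Hence the expansion of sqrt(2418) is a_0 = 49 followed by the repeating block 5, 1, 3, 2, 3, 1, 5, 98 (period 8).

[49; (5, 1, 3, 2, 3, 1, 5, 98)]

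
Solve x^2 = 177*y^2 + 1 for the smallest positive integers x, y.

First expand sqrt(177) as a continued fraction. With x_i = (sqrt(177) + m_i)/d_i and (m_0, d_0) = (0, 1): a_0 = floor(sqrt(177)) = 13, since 13^2 = 169 <= 177 < 196 = 14^2.
Iterate m_{i+1} = d_i*a_i - m_i, d_{i+1} = (177 - m_{i+1}^2)/d_i, a_{i+1} = floor((a_0 + m_{i+1})/d_{i+1}):
  m_1 = 1*13 - 0 = 13, d_1 = (177 - 13^2)/1 = 8/1 = 8, a_1 = floor((13 + 13)/8) = 3.
  m_2 = 8*3 - 13 = 11, d_2 = (177 - 11^2)/8 = 56/8 = 7, a_2 = floor((13 + 11)/7) = 3.
  m_3 = 7*3 - 11 = 10, d_3 = (177 - 10^2)/7 = 77/7 = 11, a_3 = floor((13 + 10)/11) = 2.
  m_4 = 11*2 - 10 = 12, d_4 = (177 - 12^2)/11 = 33/11 = 3, a_4 = floor((13 + 12)/3) = 8.
  m_5 = 3*8 - 12 = 12, d_5 = (177 - 12^2)/3 = 33/3 = 11, a_5 = floor((13 + 12)/11) = 2.
  m_6 = 11*2 - 12 = 10, d_6 = (177 - 10^2)/11 = 77/11 = 7, a_6 = floor((13 + 10)/7) = 3.
  m_7 = 7*3 - 10 = 11, d_7 = (177 - 11^2)/7 = 56/7 = 8, a_7 = floor((13 + 11)/8) = 3.
  m_8 = 8*3 - 11 = 13, d_8 = (177 - 13^2)/8 = 8/8 = 1, a_8 = floor((13 + 13)/1) = 26.
  m_9 = 1*26 - 13 = 13, d_9 = (177 - 13^2)/1 = 8/1 = 8: (m_9, d_9) = (m_1, d_1) = (13, 8), so from here the quotients repeat a_1, ..., a_8; the period length is 8.
So sqrt(177) = [13; (3, 3, 2, 8, 2, 3, 3, 26)] with period length k = 8.
k is even, so the fundamental solution of x^2 - 177y^2 = 1 is (p_{k-1}, q_{k-1}) = (p_7, q_7); compute convergents through index 7.
Convergents (p_i = a_i*p_{i-1} + p_{i-2}, q_i = a_i*q_{i-1} + q_{i-2} with p_{-2}=0, p_{-1}=1, q_{-2}=1, q_{-1}=0):
  i=0: a_0=13, p_0 = 13*1 + 0 = 13, q_0 = 13*0 + 1 = 1.
  i=1: a_1=3, p_1 = 3*13 + 1 = 40, q_1 = 3*1 + 0 = 3.
  i=2: a_2=3, p_2 = 3*40 + 13 = 133, q_2 = 3*3 + 1 = 10.
  i=3: a_3=2, p_3 = 2*133 + 40 = 306, q_3 = 2*10 + 3 = 23.
  i=4: a_4=8, p_4 = 8*306 + 133 = 2581, q_4 = 8*23 + 10 = 194.
  i=5: a_5=2, p_5 = 2*2581 + 306 = 5468, q_5 = 2*194 + 23 = 411.
  i=6: a_6=3, p_6 = 3*5468 + 2581 = 18985, q_6 = 3*411 + 194 = 1427.
  i=7: a_7=3, p_7 = 3*18985 + 5468 = 62423, q_7 = 3*1427 + 411 = 4692.
Check: 62423^2 - 177*4692^2 = 3896630929 - 3896630928 = 1, so (x, y) = (62423, 4692) solves the equation, and by the theorem it is the least positive solution.

(x, y) = (62423, 4692)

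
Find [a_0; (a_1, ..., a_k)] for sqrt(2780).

Write x_i = (sqrt(2780) + m_i)/d_i with (m_0, d_0) = (0, 1). a_0 = floor(sqrt(2780)) = 52, since 52^2 = 2704 <= 2780 < 2809 = 53^2.
Iterate m_{i+1} = d_i*a_i - m_i, d_{i+1} = (2780 - m_{i+1}^2)/d_i, a_{i+1} = floor((a_0 + m_{i+1})/d_{i+1}):
  m_1 = 1*52 - 0 = 52, d_1 = (2780 - 52^2)/1 = 76/1 = 76, a_1 = floor((52 + 52)/76) = 1.
  m_2 = 76*1 - 52 = 24, d_2 = (2780 - 24^2)/76 = 2204/76 = 29, a_2 = floor((52 + 24)/29) = 2.
  m_3 = 29*2 - 24 = 34, d_3 = (2780 - 34^2)/29 = 1624/29 = 56, a_3 = floor((52 + 34)/56) = 1.
  m_4 = 56*1 - 34 = 22, d_4 = (2780 - 22^2)/56 = 2296/56 = 41, a_4 = floor((52 + 22)/41) = 1.
  m_5 = 41*1 - 22 = 19, d_5 = (2780 - 19^2)/41 = 2419/41 = 59, a_5 = floor((52 + 19)/59) = 1.
  m_6 = 59*1 - 19 = 40, d_6 = (2780 - 40^2)/59 = 1180/59 = 20, a_6 = floor((52 + 40)/20) = 4.
  m_7 = 20*4 - 40 = 40, d_7 = (2780 - 40^2)/20 = 1180/20 = 59, a_7 = floor((52 + 40)/59) = 1.
  m_8 = 59*1 - 40 = 19, d_8 = (2780 - 19^2)/59 = 2419/59 = 41, a_8 = floor((52 + 19)/41) = 1.
  m_9 = 41*1 - 19 = 22, d_9 = (2780 - 22^2)/41 = 2296/41 = 56, a_9 = floor((52 + 22)/56) = 1.
  m_10 = 56*1 - 22 = 34, d_10 = (2780 - 34^2)/56 = 1624/56 = 29, a_10 = floor((52 + 34)/29) = 2.
  m_11 = 29*2 - 34 = 24, d_11 = (2780 - 24^2)/29 = 2204/29 = 76, a_11 = floor((52 + 24)/76) = 1.
  m_12 = 76*1 - 24 = 52, d_12 = (2780 - 52^2)/76 = 76/76 = 1, a_12 = floor((52 + 52)/1) = 104.
  m_13 = 1*104 - 52 = 52, d_13 = (2780 - 52^2)/1 = 76/1 = 76: (m_13, d_13) = (m_1, d_1) = (52, 76), so from here the quotients repeat a_1, ..., a_12; the period length is 12.
Hence the expansion of sqrt(2780) is a_0 = 52 followed by the repeating block 1, 2, 1, 1, 1, 4, 1, 1, 1, 2, 1, 104 (period 12).

[52; (1, 2, 1, 1, 1, 4, 1, 1, 1, 2, 1, 104)]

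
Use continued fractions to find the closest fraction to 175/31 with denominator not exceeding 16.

79/14

Expand x = 175/31 as a continued fraction with the Euclidean algorithm:
  175 = 5*31 + 20, so a_0 = 5.
  31 = 1*20 + 11, so a_1 = 1.
  20 = 1*11 + 9, so a_2 = 1.
  11 = 1*9 + 2, so a_3 = 1.
  9 = 4*2 + 1, so a_4 = 4.
  2 = 2*1 + 0, so a_5 = 2.
so x = [5; 1, 1, 1, 4, 2].
Convergents (p_i = a_i*p_{i-1} + p_{i-2}, q_i = a_i*q_{i-1} + q_{i-2} with p_{-2}=0, p_{-1}=1, q_{-2}=1, q_{-1}=0), until the denominator exceeds 16:
  i=0: a_0=5, p_0 = 5*1 + 0 = 5, q_0 = 5*0 + 1 = 1.
  i=1: a_1=1, p_1 = 1*5 + 1 = 6, q_1 = 1*1 + 0 = 1.
  i=2: a_2=1, p_2 = 1*6 + 5 = 11, q_2 = 1*1 + 1 = 2.
  i=3: a_3=1, p_3 = 1*11 + 6 = 17, q_3 = 1*2 + 1 = 3.
  i=4: a_4=4, p_4 = 4*17 + 11 = 79, q_4 = 4*3 + 2 = 14.
  i=5: a_5=2, p_5 = 2*79 + 17 = 175, q_5 = 2*14 + 3 = 31.
q_5 = 31 > 16, so the last convergent with denominator <= 16 is p_4/q_4 = 79/14.
The closest fraction with denominator <= 16 is either p_4/q_4 or the intermediate fraction (k*p_4 + p_3)/(k*q_4 + q_3) with the largest k >= 1 whose denominator stays <= 16; these approach x as k grows, and every other convergent or intermediate fraction in range is farther away.
Largest k: floor((16 - q_3)/q_4) = floor((16 - 3)/14) = 0.
Since k = 0, no intermediate fraction beyond p_4/q_4 has denominator <= 16, so the convergent 79/14 is the closest (its error is |175*14 - 79*31|/(31*14) = 1/434).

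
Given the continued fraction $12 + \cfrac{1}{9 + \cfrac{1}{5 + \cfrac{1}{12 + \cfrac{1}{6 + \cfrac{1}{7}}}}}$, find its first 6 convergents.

Using the convergent recurrence p_i = a_i*p_{i-1} + p_{i-2}, q_i = a_i*q_{i-1} + q_{i-2} with p_{-2}=0, p_{-1}=1, q_{-2}=1, q_{-1}=0:
  i=0: a_0=12, p_0 = 12*1 + 0 = 12, q_0 = 12*0 + 1 = 1.
  i=1: a_1=9, p_1 = 9*12 + 1 = 109, q_1 = 9*1 + 0 = 9.
  i=2: a_2=5, p_2 = 5*109 + 12 = 557, q_2 = 5*9 + 1 = 46.
  i=3: a_3=12, p_3 = 12*557 + 109 = 6793, q_3 = 12*46 + 9 = 561.
  i=4: a_4=6, p_4 = 6*6793 + 557 = 41315, q_4 = 6*561 + 46 = 3412.
  i=5: a_5=7, p_5 = 7*41315 + 6793 = 295998, q_5 = 7*3412 + 561 = 24445.

12/1, 109/9, 557/46, 6793/561, 41315/3412, 295998/24445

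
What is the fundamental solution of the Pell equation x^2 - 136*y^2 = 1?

First expand sqrt(136) as a continued fraction. With x_i = (sqrt(136) + m_i)/d_i and (m_0, d_0) = (0, 1): a_0 = floor(sqrt(136)) = 11, since 11^2 = 121 <= 136 < 144 = 12^2.
Iterate m_{i+1} = d_i*a_i - m_i, d_{i+1} = (136 - m_{i+1}^2)/d_i, a_{i+1} = floor((a_0 + m_{i+1})/d_{i+1}):
  m_1 = 1*11 - 0 = 11, d_1 = (136 - 11^2)/1 = 15/1 = 15, a_1 = floor((11 + 11)/15) = 1.
  m_2 = 15*1 - 11 = 4, d_2 = (136 - 4^2)/15 = 120/15 = 8, a_2 = floor((11 + 4)/8) = 1.
  m_3 = 8*1 - 4 = 4, d_3 = (136 - 4^2)/8 = 120/8 = 15, a_3 = floor((11 + 4)/15) = 1.
  m_4 = 15*1 - 4 = 11, d_4 = (136 - 11^2)/15 = 15/15 = 1, a_4 = floor((11 + 11)/1) = 22.
  m_5 = 1*22 - 11 = 11, d_5 = (136 - 11^2)/1 = 15/1 = 15: (m_5, d_5) = (m_1, d_1) = (11, 15), so from here the quotients repeat a_1, ..., a_4; the period length is 4.
So sqrt(136) = [11; (1, 1, 1, 22)] with period length k = 4.
k is even, so the fundamental solution of x^2 - 136y^2 = 1 is (p_{k-1}, q_{k-1}) = (p_3, q_3); compute convergents through index 3.
Convergents (p_i = a_i*p_{i-1} + p_{i-2}, q_i = a_i*q_{i-1} + q_{i-2} with p_{-2}=0, p_{-1}=1, q_{-2}=1, q_{-1}=0):
  i=0: a_0=11, p_0 = 11*1 + 0 = 11, q_0 = 11*0 + 1 = 1.
  i=1: a_1=1, p_1 = 1*11 + 1 = 12, q_1 = 1*1 + 0 = 1.
  i=2: a_2=1, p_2 = 1*12 + 11 = 23, q_2 = 1*1 + 1 = 2.
  i=3: a_3=1, p_3 = 1*23 + 12 = 35, q_3 = 1*2 + 1 = 3.
Check: 35^2 - 136*3^2 = 1225 - 1224 = 1, so (x, y) = (35, 3) solves the equation, and by the theorem it is the least positive solution.

(x, y) = (35, 3)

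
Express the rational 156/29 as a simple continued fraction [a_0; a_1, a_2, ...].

Run the Euclidean algorithm on 156 and 29; the successive quotients are the partial quotients a_0, a_1, ... (each step inverts the fractional part left over by the previous one):
  156 = 5*29 + 11, so a_0 = 5.
  29 = 2*11 + 7, so a_1 = 2.
  11 = 1*7 + 4, so a_2 = 1.
  7 = 1*4 + 3, so a_3 = 1.
  4 = 1*3 + 1, so a_4 = 1.
  3 = 3*1 + 0, so a_5 = 3.
The remainder reaches 0 after 6 divisions, so the expansion has 6 partial quotients, read off in order.

[5; 2, 1, 1, 1, 3]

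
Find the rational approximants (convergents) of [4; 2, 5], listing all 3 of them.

Using the convergent recurrence p_i = a_i*p_{i-1} + p_{i-2}, q_i = a_i*q_{i-1} + q_{i-2} with p_{-2}=0, p_{-1}=1, q_{-2}=1, q_{-1}=0:
  i=0: a_0=4, p_0 = 4*1 + 0 = 4, q_0 = 4*0 + 1 = 1.
  i=1: a_1=2, p_1 = 2*4 + 1 = 9, q_1 = 2*1 + 0 = 2.
  i=2: a_2=5, p_2 = 5*9 + 4 = 49, q_2 = 5*2 + 1 = 11.

4/1, 9/2, 49/11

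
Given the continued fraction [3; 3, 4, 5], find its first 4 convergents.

Using the convergent recurrence p_i = a_i*p_{i-1} + p_{i-2}, q_i = a_i*q_{i-1} + q_{i-2} with p_{-2}=0, p_{-1}=1, q_{-2}=1, q_{-1}=0:
  i=0: a_0=3, p_0 = 3*1 + 0 = 3, q_0 = 3*0 + 1 = 1.
  i=1: a_1=3, p_1 = 3*3 + 1 = 10, q_1 = 3*1 + 0 = 3.
  i=2: a_2=4, p_2 = 4*10 + 3 = 43, q_2 = 4*3 + 1 = 13.
  i=3: a_3=5, p_3 = 5*43 + 10 = 225, q_3 = 5*13 + 3 = 68.

3/1, 10/3, 43/13, 225/68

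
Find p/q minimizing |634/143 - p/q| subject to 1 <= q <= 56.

133/30

Expand x = 634/143 as a continued fraction with the Euclidean algorithm:
  634 = 4*143 + 62, so a_0 = 4.
  143 = 2*62 + 19, so a_1 = 2.
  62 = 3*19 + 5, so a_2 = 3.
  19 = 3*5 + 4, so a_3 = 3.
  5 = 1*4 + 1, so a_4 = 1.
  4 = 4*1 + 0, so a_5 = 4.
so x = [4; 2, 3, 3, 1, 4].
Convergents (p_i = a_i*p_{i-1} + p_{i-2}, q_i = a_i*q_{i-1} + q_{i-2} with p_{-2}=0, p_{-1}=1, q_{-2}=1, q_{-1}=0), until the denominator exceeds 56:
  i=0: a_0=4, p_0 = 4*1 + 0 = 4, q_0 = 4*0 + 1 = 1.
  i=1: a_1=2, p_1 = 2*4 + 1 = 9, q_1 = 2*1 + 0 = 2.
  i=2: a_2=3, p_2 = 3*9 + 4 = 31, q_2 = 3*2 + 1 = 7.
  i=3: a_3=3, p_3 = 3*31 + 9 = 102, q_3 = 3*7 + 2 = 23.
  i=4: a_4=1, p_4 = 1*102 + 31 = 133, q_4 = 1*23 + 7 = 30.
  i=5: a_5=4, p_5 = 4*133 + 102 = 634, q_5 = 4*30 + 23 = 143.
q_5 = 143 > 56, so the last convergent with denominator <= 56 is p_4/q_4 = 133/30.
The closest fraction with denominator <= 56 is either p_4/q_4 or the intermediate fraction (k*p_4 + p_3)/(k*q_4 + q_3) with the largest k >= 1 whose denominator stays <= 56; these approach x as k grows, and every other convergent or intermediate fraction in range is farther away.
Largest k: floor((56 - q_3)/q_4) = floor((56 - 23)/30) = 1.
That gives (1*133 + 102)/(1*30 + 23) = 235/53.
Compare the errors: |x - 133/30| = |634*30 - 133*143|/(143*30) = 1/4290, and |x - 235/53| = |634*53 - 235*143|/(143*53) = 3/7579.
Cross-multiplying, 1*7579 = 7579 < 12870 = 3*4290, so 1/4290 is smaller: the convergent 133/30 is closer to x than 235/53.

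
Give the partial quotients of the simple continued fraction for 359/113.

[3; 5, 1, 1, 1, 6]

Run the Euclidean algorithm on 359 and 113; the successive quotients are the partial quotients a_0, a_1, ... (each step inverts the fractional part left over by the previous one):
  359 = 3*113 + 20, so a_0 = 3.
  113 = 5*20 + 13, so a_1 = 5.
  20 = 1*13 + 7, so a_2 = 1.
  13 = 1*7 + 6, so a_3 = 1.
  7 = 1*6 + 1, so a_4 = 1.
  6 = 6*1 + 0, so a_5 = 6.
The remainder reaches 0 after 6 divisions, so the expansion has 6 partial quotients, read off in order.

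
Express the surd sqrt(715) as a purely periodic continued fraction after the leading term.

[26; (1, 2, 1, 5, 5, 5, 1, 2, 1, 52)]

Write x_i = (sqrt(715) + m_i)/d_i with (m_0, d_0) = (0, 1). a_0 = floor(sqrt(715)) = 26, since 26^2 = 676 <= 715 < 729 = 27^2.
Iterate m_{i+1} = d_i*a_i - m_i, d_{i+1} = (715 - m_{i+1}^2)/d_i, a_{i+1} = floor((a_0 + m_{i+1})/d_{i+1}):
  m_1 = 1*26 - 0 = 26, d_1 = (715 - 26^2)/1 = 39/1 = 39, a_1 = floor((26 + 26)/39) = 1.
  m_2 = 39*1 - 26 = 13, d_2 = (715 - 13^2)/39 = 546/39 = 14, a_2 = floor((26 + 13)/14) = 2.
  m_3 = 14*2 - 13 = 15, d_3 = (715 - 15^2)/14 = 490/14 = 35, a_3 = floor((26 + 15)/35) = 1.
  m_4 = 35*1 - 15 = 20, d_4 = (715 - 20^2)/35 = 315/35 = 9, a_4 = floor((26 + 20)/9) = 5.
  m_5 = 9*5 - 20 = 25, d_5 = (715 - 25^2)/9 = 90/9 = 10, a_5 = floor((26 + 25)/10) = 5.
  m_6 = 10*5 - 25 = 25, d_6 = (715 - 25^2)/10 = 90/10 = 9, a_6 = floor((26 + 25)/9) = 5.
  m_7 = 9*5 - 25 = 20, d_7 = (715 - 20^2)/9 = 315/9 = 35, a_7 = floor((26 + 20)/35) = 1.
  m_8 = 35*1 - 20 = 15, d_8 = (715 - 15^2)/35 = 490/35 = 14, a_8 = floor((26 + 15)/14) = 2.
  m_9 = 14*2 - 15 = 13, d_9 = (715 - 13^2)/14 = 546/14 = 39, a_9 = floor((26 + 13)/39) = 1.
  m_10 = 39*1 - 13 = 26, d_10 = (715 - 26^2)/39 = 39/39 = 1, a_10 = floor((26 + 26)/1) = 52.
  m_11 = 1*52 - 26 = 26, d_11 = (715 - 26^2)/1 = 39/1 = 39: (m_11, d_11) = (m_1, d_1) = (26, 39), so from here the quotients repeat a_1, ..., a_10; the period length is 10.
Hence the expansion of sqrt(715) is a_0 = 26 followed by the repeating block 1, 2, 1, 5, 5, 5, 1, 2, 1, 52 (period 10).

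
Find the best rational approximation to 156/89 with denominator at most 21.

Expand x = 156/89 as a continued fraction with the Euclidean algorithm:
  156 = 1*89 + 67, so a_0 = 1.
  89 = 1*67 + 22, so a_1 = 1.
  67 = 3*22 + 1, so a_2 = 3.
  22 = 22*1 + 0, so a_3 = 22.
so x = [1; 1, 3, 22].
Convergents (p_i = a_i*p_{i-1} + p_{i-2}, q_i = a_i*q_{i-1} + q_{i-2} with p_{-2}=0, p_{-1}=1, q_{-2}=1, q_{-1}=0), until the denominator exceeds 21:
  i=0: a_0=1, p_0 = 1*1 + 0 = 1, q_0 = 1*0 + 1 = 1.
  i=1: a_1=1, p_1 = 1*1 + 1 = 2, q_1 = 1*1 + 0 = 1.
  i=2: a_2=3, p_2 = 3*2 + 1 = 7, q_2 = 3*1 + 1 = 4.
  i=3: a_3=22, p_3 = 22*7 + 2 = 156, q_3 = 22*4 + 1 = 89.
q_3 = 89 > 21, so the last convergent with denominator <= 21 is p_2/q_2 = 7/4.
The closest fraction with denominator <= 21 is either p_2/q_2 or the intermediate fraction (k*p_2 + p_1)/(k*q_2 + q_1) with the largest k >= 1 whose denominator stays <= 21; these approach x as k grows, and every other convergent or intermediate fraction in range is farther away.
Largest k: floor((21 - q_1)/q_2) = floor((21 - 1)/4) = 5.
That gives (5*7 + 2)/(5*4 + 1) = 37/21.
Compare the errors: |x - 7/4| = |156*4 - 7*89|/(89*4) = 1/356, and |x - 37/21| = |156*21 - 37*89|/(89*21) = 17/1869.
Cross-multiplying, 1*1869 = 1869 < 6052 = 17*356, so 1/356 is smaller: the convergent 7/4 is closer to x than 37/21.

7/4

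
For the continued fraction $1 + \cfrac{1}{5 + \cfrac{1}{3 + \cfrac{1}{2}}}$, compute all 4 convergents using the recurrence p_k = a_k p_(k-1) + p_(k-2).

Using the convergent recurrence p_i = a_i*p_{i-1} + p_{i-2}, q_i = a_i*q_{i-1} + q_{i-2} with p_{-2}=0, p_{-1}=1, q_{-2}=1, q_{-1}=0:
  i=0: a_0=1, p_0 = 1*1 + 0 = 1, q_0 = 1*0 + 1 = 1.
  i=1: a_1=5, p_1 = 5*1 + 1 = 6, q_1 = 5*1 + 0 = 5.
  i=2: a_2=3, p_2 = 3*6 + 1 = 19, q_2 = 3*5 + 1 = 16.
  i=3: a_3=2, p_3 = 2*19 + 6 = 44, q_3 = 2*16 + 5 = 37.

1/1, 6/5, 19/16, 44/37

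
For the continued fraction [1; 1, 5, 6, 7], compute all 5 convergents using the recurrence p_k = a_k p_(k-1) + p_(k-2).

1/1, 2/1, 11/6, 68/37, 487/265

Using the convergent recurrence p_i = a_i*p_{i-1} + p_{i-2}, q_i = a_i*q_{i-1} + q_{i-2} with p_{-2}=0, p_{-1}=1, q_{-2}=1, q_{-1}=0:
  i=0: a_0=1, p_0 = 1*1 + 0 = 1, q_0 = 1*0 + 1 = 1.
  i=1: a_1=1, p_1 = 1*1 + 1 = 2, q_1 = 1*1 + 0 = 1.
  i=2: a_2=5, p_2 = 5*2 + 1 = 11, q_2 = 5*1 + 1 = 6.
  i=3: a_3=6, p_3 = 6*11 + 2 = 68, q_3 = 6*6 + 1 = 37.
  i=4: a_4=7, p_4 = 7*68 + 11 = 487, q_4 = 7*37 + 6 = 265.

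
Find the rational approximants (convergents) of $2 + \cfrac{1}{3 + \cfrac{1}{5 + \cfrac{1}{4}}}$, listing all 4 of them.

2/1, 7/3, 37/16, 155/67

Using the convergent recurrence p_i = a_i*p_{i-1} + p_{i-2}, q_i = a_i*q_{i-1} + q_{i-2} with p_{-2}=0, p_{-1}=1, q_{-2}=1, q_{-1}=0:
  i=0: a_0=2, p_0 = 2*1 + 0 = 2, q_0 = 2*0 + 1 = 1.
  i=1: a_1=3, p_1 = 3*2 + 1 = 7, q_1 = 3*1 + 0 = 3.
  i=2: a_2=5, p_2 = 5*7 + 2 = 37, q_2 = 5*3 + 1 = 16.
  i=3: a_3=4, p_3 = 4*37 + 7 = 155, q_3 = 4*16 + 3 = 67.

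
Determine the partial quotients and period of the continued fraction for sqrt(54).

Write x_i = (sqrt(54) + m_i)/d_i with (m_0, d_0) = (0, 1). a_0 = floor(sqrt(54)) = 7, since 7^2 = 49 <= 54 < 64 = 8^2.
Iterate m_{i+1} = d_i*a_i - m_i, d_{i+1} = (54 - m_{i+1}^2)/d_i, a_{i+1} = floor((a_0 + m_{i+1})/d_{i+1}):
  m_1 = 1*7 - 0 = 7, d_1 = (54 - 7^2)/1 = 5/1 = 5, a_1 = floor((7 + 7)/5) = 2.
  m_2 = 5*2 - 7 = 3, d_2 = (54 - 3^2)/5 = 45/5 = 9, a_2 = floor((7 + 3)/9) = 1.
  m_3 = 9*1 - 3 = 6, d_3 = (54 - 6^2)/9 = 18/9 = 2, a_3 = floor((7 + 6)/2) = 6.
  m_4 = 2*6 - 6 = 6, d_4 = (54 - 6^2)/2 = 18/2 = 9, a_4 = floor((7 + 6)/9) = 1.
  m_5 = 9*1 - 6 = 3, d_5 = (54 - 3^2)/9 = 45/9 = 5, a_5 = floor((7 + 3)/5) = 2.
  m_6 = 5*2 - 3 = 7, d_6 = (54 - 7^2)/5 = 5/5 = 1, a_6 = floor((7 + 7)/1) = 14.
  m_7 = 1*14 - 7 = 7, d_7 = (54 - 7^2)/1 = 5/1 = 5: (m_7, d_7) = (m_1, d_1) = (7, 5), so from here the quotients repeat a_1, ..., a_6; the period length is 6.
Hence the expansion of sqrt(54) is a_0 = 7 followed by the repeating block 2, 1, 6, 1, 2, 14 (period 6).

[7; (2, 1, 6, 1, 2, 14)]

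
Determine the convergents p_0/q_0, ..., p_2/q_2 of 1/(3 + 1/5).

Using the convergent recurrence p_i = a_i*p_{i-1} + p_{i-2}, q_i = a_i*q_{i-1} + q_{i-2} with p_{-2}=0, p_{-1}=1, q_{-2}=1, q_{-1}=0:
  i=0: a_0=0, p_0 = 0*1 + 0 = 0, q_0 = 0*0 + 1 = 1.
  i=1: a_1=3, p_1 = 3*0 + 1 = 1, q_1 = 3*1 + 0 = 3.
  i=2: a_2=5, p_2 = 5*1 + 0 = 5, q_2 = 5*3 + 1 = 16.

0/1, 1/3, 5/16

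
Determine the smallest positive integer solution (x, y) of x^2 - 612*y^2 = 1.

(x, y) = (2177, 88)

First expand sqrt(612) as a continued fraction. With x_i = (sqrt(612) + m_i)/d_i and (m_0, d_0) = (0, 1): a_0 = floor(sqrt(612)) = 24, since 24^2 = 576 <= 612 < 625 = 25^2.
Iterate m_{i+1} = d_i*a_i - m_i, d_{i+1} = (612 - m_{i+1}^2)/d_i, a_{i+1} = floor((a_0 + m_{i+1})/d_{i+1}):
  m_1 = 1*24 - 0 = 24, d_1 = (612 - 24^2)/1 = 36/1 = 36, a_1 = floor((24 + 24)/36) = 1.
  m_2 = 36*1 - 24 = 12, d_2 = (612 - 12^2)/36 = 468/36 = 13, a_2 = floor((24 + 12)/13) = 2.
  m_3 = 13*2 - 12 = 14, d_3 = (612 - 14^2)/13 = 416/13 = 32, a_3 = floor((24 + 14)/32) = 1.
  m_4 = 32*1 - 14 = 18, d_4 = (612 - 18^2)/32 = 288/32 = 9, a_4 = floor((24 + 18)/9) = 4.
  m_5 = 9*4 - 18 = 18, d_5 = (612 - 18^2)/9 = 288/9 = 32, a_5 = floor((24 + 18)/32) = 1.
  m_6 = 32*1 - 18 = 14, d_6 = (612 - 14^2)/32 = 416/32 = 13, a_6 = floor((24 + 14)/13) = 2.
  m_7 = 13*2 - 14 = 12, d_7 = (612 - 12^2)/13 = 468/13 = 36, a_7 = floor((24 + 12)/36) = 1.
  m_8 = 36*1 - 12 = 24, d_8 = (612 - 24^2)/36 = 36/36 = 1, a_8 = floor((24 + 24)/1) = 48.
  m_9 = 1*48 - 24 = 24, d_9 = (612 - 24^2)/1 = 36/1 = 36: (m_9, d_9) = (m_1, d_1) = (24, 36), so from here the quotients repeat a_1, ..., a_8; the period length is 8.
So sqrt(612) = [24; (1, 2, 1, 4, 1, 2, 1, 48)] with period length k = 8.
k is even, so the fundamental solution of x^2 - 612y^2 = 1 is (p_{k-1}, q_{k-1}) = (p_7, q_7); compute convergents through index 7.
Convergents (p_i = a_i*p_{i-1} + p_{i-2}, q_i = a_i*q_{i-1} + q_{i-2} with p_{-2}=0, p_{-1}=1, q_{-2}=1, q_{-1}=0):
  i=0: a_0=24, p_0 = 24*1 + 0 = 24, q_0 = 24*0 + 1 = 1.
  i=1: a_1=1, p_1 = 1*24 + 1 = 25, q_1 = 1*1 + 0 = 1.
  i=2: a_2=2, p_2 = 2*25 + 24 = 74, q_2 = 2*1 + 1 = 3.
  i=3: a_3=1, p_3 = 1*74 + 25 = 99, q_3 = 1*3 + 1 = 4.
  i=4: a_4=4, p_4 = 4*99 + 74 = 470, q_4 = 4*4 + 3 = 19.
  i=5: a_5=1, p_5 = 1*470 + 99 = 569, q_5 = 1*19 + 4 = 23.
  i=6: a_6=2, p_6 = 2*569 + 470 = 1608, q_6 = 2*23 + 19 = 65.
  i=7: a_7=1, p_7 = 1*1608 + 569 = 2177, q_7 = 1*65 + 23 = 88.
Check: 2177^2 - 612*88^2 = 4739329 - 4739328 = 1, so (x, y) = (2177, 88) solves the equation, and by the theorem it is the least positive solution.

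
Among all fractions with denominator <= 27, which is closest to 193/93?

Expand x = 193/93 as a continued fraction with the Euclidean algorithm:
  193 = 2*93 + 7, so a_0 = 2.
  93 = 13*7 + 2, so a_1 = 13.
  7 = 3*2 + 1, so a_2 = 3.
  2 = 2*1 + 0, so a_3 = 2.
so x = [2; 13, 3, 2].
Convergents (p_i = a_i*p_{i-1} + p_{i-2}, q_i = a_i*q_{i-1} + q_{i-2} with p_{-2}=0, p_{-1}=1, q_{-2}=1, q_{-1}=0), until the denominator exceeds 27:
  i=0: a_0=2, p_0 = 2*1 + 0 = 2, q_0 = 2*0 + 1 = 1.
  i=1: a_1=13, p_1 = 13*2 + 1 = 27, q_1 = 13*1 + 0 = 13.
  i=2: a_2=3, p_2 = 3*27 + 2 = 83, q_2 = 3*13 + 1 = 40.
q_2 = 40 > 27, so the last convergent with denominator <= 27 is p_1/q_1 = 27/13.
The closest fraction with denominator <= 27 is either p_1/q_1 or the intermediate fraction (k*p_1 + p_0)/(k*q_1 + q_0) with the largest k >= 1 whose denominator stays <= 27; these approach x as k grows, and every other convergent or intermediate fraction in range is farther away.
Largest k: floor((27 - q_0)/q_1) = floor((27 - 1)/13) = 2.
That gives (2*27 + 2)/(2*13 + 1) = 56/27.
Compare the errors: |x - 27/13| = |193*13 - 27*93|/(93*13) = 2/1209, and |x - 56/27| = |193*27 - 56*93|/(93*27) = 3/2511.
Cross-multiplying, 3*1209 = 3627 < 5022 = 2*2511, so 3/2511 is smaller: the intermediate fraction 56/27 is closer to x than 27/13.

56/27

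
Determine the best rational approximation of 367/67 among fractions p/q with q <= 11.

11/2

Expand x = 367/67 as a continued fraction with the Euclidean algorithm:
  367 = 5*67 + 32, so a_0 = 5.
  67 = 2*32 + 3, so a_1 = 2.
  32 = 10*3 + 2, so a_2 = 10.
  3 = 1*2 + 1, so a_3 = 1.
  2 = 2*1 + 0, so a_4 = 2.
so x = [5; 2, 10, 1, 2].
Convergents (p_i = a_i*p_{i-1} + p_{i-2}, q_i = a_i*q_{i-1} + q_{i-2} with p_{-2}=0, p_{-1}=1, q_{-2}=1, q_{-1}=0), until the denominator exceeds 11:
  i=0: a_0=5, p_0 = 5*1 + 0 = 5, q_0 = 5*0 + 1 = 1.
  i=1: a_1=2, p_1 = 2*5 + 1 = 11, q_1 = 2*1 + 0 = 2.
  i=2: a_2=10, p_2 = 10*11 + 5 = 115, q_2 = 10*2 + 1 = 21.
q_2 = 21 > 11, so the last convergent with denominator <= 11 is p_1/q_1 = 11/2.
The closest fraction with denominator <= 11 is either p_1/q_1 or the intermediate fraction (k*p_1 + p_0)/(k*q_1 + q_0) with the largest k >= 1 whose denominator stays <= 11; these approach x as k grows, and every other convergent or intermediate fraction in range is farther away.
Largest k: floor((11 - q_0)/q_1) = floor((11 - 1)/2) = 5.
That gives (5*11 + 5)/(5*2 + 1) = 60/11.
Compare the errors: |x - 11/2| = |367*2 - 11*67|/(67*2) = 3/134, and |x - 60/11| = |367*11 - 60*67|/(67*11) = 17/737.
Cross-multiplying, 3*737 = 2211 < 2278 = 17*134, so 3/134 is smaller: the convergent 11/2 is closer to x than 60/11.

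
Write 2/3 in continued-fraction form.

[0; 1, 2]

Run the Euclidean algorithm on 2 and 3; the successive quotients are the partial quotients a_0, a_1, ... (each step inverts the fractional part left over by the previous one):
  2 = 0*3 + 2, so a_0 = 0.
  3 = 1*2 + 1, so a_1 = 1.
  2 = 2*1 + 0, so a_2 = 2.
The remainder reaches 0 after 3 divisions, so the expansion has 3 partial quotients, read off in order.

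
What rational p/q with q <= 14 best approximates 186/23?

97/12

Expand x = 186/23 as a continued fraction with the Euclidean algorithm:
  186 = 8*23 + 2, so a_0 = 8.
  23 = 11*2 + 1, so a_1 = 11.
  2 = 2*1 + 0, so a_2 = 2.
so x = [8; 11, 2].
Convergents (p_i = a_i*p_{i-1} + p_{i-2}, q_i = a_i*q_{i-1} + q_{i-2} with p_{-2}=0, p_{-1}=1, q_{-2}=1, q_{-1}=0), until the denominator exceeds 14:
  i=0: a_0=8, p_0 = 8*1 + 0 = 8, q_0 = 8*0 + 1 = 1.
  i=1: a_1=11, p_1 = 11*8 + 1 = 89, q_1 = 11*1 + 0 = 11.
  i=2: a_2=2, p_2 = 2*89 + 8 = 186, q_2 = 2*11 + 1 = 23.
q_2 = 23 > 14, so the last convergent with denominator <= 14 is p_1/q_1 = 89/11.
The closest fraction with denominator <= 14 is either p_1/q_1 or the intermediate fraction (k*p_1 + p_0)/(k*q_1 + q_0) with the largest k >= 1 whose denominator stays <= 14; these approach x as k grows, and every other convergent or intermediate fraction in range is farther away.
Largest k: floor((14 - q_0)/q_1) = floor((14 - 1)/11) = 1.
That gives (1*89 + 8)/(1*11 + 1) = 97/12.
Compare the errors: |x - 89/11| = |186*11 - 89*23|/(23*11) = 1/253, and |x - 97/12| = |186*12 - 97*23|/(23*12) = 1/276.
Cross-multiplying, 1*253 = 253 < 276 = 1*276, so 1/276 is smaller: the intermediate fraction 97/12 is closer to x than 89/11.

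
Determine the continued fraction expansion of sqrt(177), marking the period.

Write x_i = (sqrt(177) + m_i)/d_i with (m_0, d_0) = (0, 1). a_0 = floor(sqrt(177)) = 13, since 13^2 = 169 <= 177 < 196 = 14^2.
Iterate m_{i+1} = d_i*a_i - m_i, d_{i+1} = (177 - m_{i+1}^2)/d_i, a_{i+1} = floor((a_0 + m_{i+1})/d_{i+1}):
  m_1 = 1*13 - 0 = 13, d_1 = (177 - 13^2)/1 = 8/1 = 8, a_1 = floor((13 + 13)/8) = 3.
  m_2 = 8*3 - 13 = 11, d_2 = (177 - 11^2)/8 = 56/8 = 7, a_2 = floor((13 + 11)/7) = 3.
  m_3 = 7*3 - 11 = 10, d_3 = (177 - 10^2)/7 = 77/7 = 11, a_3 = floor((13 + 10)/11) = 2.
  m_4 = 11*2 - 10 = 12, d_4 = (177 - 12^2)/11 = 33/11 = 3, a_4 = floor((13 + 12)/3) = 8.
  m_5 = 3*8 - 12 = 12, d_5 = (177 - 12^2)/3 = 33/3 = 11, a_5 = floor((13 + 12)/11) = 2.
  m_6 = 11*2 - 12 = 10, d_6 = (177 - 10^2)/11 = 77/11 = 7, a_6 = floor((13 + 10)/7) = 3.
  m_7 = 7*3 - 10 = 11, d_7 = (177 - 11^2)/7 = 56/7 = 8, a_7 = floor((13 + 11)/8) = 3.
  m_8 = 8*3 - 11 = 13, d_8 = (177 - 13^2)/8 = 8/8 = 1, a_8 = floor((13 + 13)/1) = 26.
  m_9 = 1*26 - 13 = 13, d_9 = (177 - 13^2)/1 = 8/1 = 8: (m_9, d_9) = (m_1, d_1) = (13, 8), so from here the quotients repeat a_1, ..., a_8; the period length is 8.
Hence the expansion of sqrt(177) is a_0 = 13 followed by the repeating block 3, 3, 2, 8, 2, 3, 3, 26 (period 8).

[13; (3, 3, 2, 8, 2, 3, 3, 26)]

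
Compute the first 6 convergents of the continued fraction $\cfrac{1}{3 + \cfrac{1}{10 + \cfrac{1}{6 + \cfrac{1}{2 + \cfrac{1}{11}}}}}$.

Using the convergent recurrence p_i = a_i*p_{i-1} + p_{i-2}, q_i = a_i*q_{i-1} + q_{i-2} with p_{-2}=0, p_{-1}=1, q_{-2}=1, q_{-1}=0:
  i=0: a_0=0, p_0 = 0*1 + 0 = 0, q_0 = 0*0 + 1 = 1.
  i=1: a_1=3, p_1 = 3*0 + 1 = 1, q_1 = 3*1 + 0 = 3.
  i=2: a_2=10, p_2 = 10*1 + 0 = 10, q_2 = 10*3 + 1 = 31.
  i=3: a_3=6, p_3 = 6*10 + 1 = 61, q_3 = 6*31 + 3 = 189.
  i=4: a_4=2, p_4 = 2*61 + 10 = 132, q_4 = 2*189 + 31 = 409.
  i=5: a_5=11, p_5 = 11*132 + 61 = 1513, q_5 = 11*409 + 189 = 4688.

0/1, 1/3, 10/31, 61/189, 132/409, 1513/4688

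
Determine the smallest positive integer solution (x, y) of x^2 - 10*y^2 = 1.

First expand sqrt(10) as a continued fraction. With x_i = (sqrt(10) + m_i)/d_i and (m_0, d_0) = (0, 1): a_0 = floor(sqrt(10)) = 3, since 3^2 = 9 <= 10 < 16 = 4^2.
Iterate m_{i+1} = d_i*a_i - m_i, d_{i+1} = (10 - m_{i+1}^2)/d_i, a_{i+1} = floor((a_0 + m_{i+1})/d_{i+1}):
  m_1 = 1*3 - 0 = 3, d_1 = (10 - 3^2)/1 = 1/1 = 1, a_1 = floor((3 + 3)/1) = 6.
  m_2 = 1*6 - 3 = 3, d_2 = (10 - 3^2)/1 = 1/1 = 1: (m_2, d_2) = (m_1, d_1) = (3, 1), so from here the quotient a_1 repeats; the period length is 1.
So sqrt(10) = [3; (6)] with period length k = 1.
k is odd, so (p_{k-1}, q_{k-1}) only solves x^2 - 10y^2 = -1 and the fundamental solution of x^2 - 10y^2 = 1 is (p_{2k-1}, q_{2k-1}) = (p_1, q_1); compute convergents through index 1, running through the period twice.
Convergents (p_i = a_i*p_{i-1} + p_{i-2}, q_i = a_i*q_{i-1} + q_{i-2} with p_{-2}=0, p_{-1}=1, q_{-2}=1, q_{-1}=0):
  i=0: a_0=3, p_0 = 3*1 + 0 = 3, q_0 = 3*0 + 1 = 1.
  i=1: a_1=6, p_1 = 6*3 + 1 = 19, q_1 = 6*1 + 0 = 6.
Indeed p_0^2 - 10*q_0^2 = 9 - 10 = -1, not +1.
Check: 19^2 - 10*6^2 = 361 - 360 = 1, so (x, y) = (19, 6) solves the equation, and by the theorem it is the least positive solution.

(x, y) = (19, 6)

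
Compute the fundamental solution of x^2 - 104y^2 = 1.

(x, y) = (51, 5)

First expand sqrt(104) as a continued fraction. With x_i = (sqrt(104) + m_i)/d_i and (m_0, d_0) = (0, 1): a_0 = floor(sqrt(104)) = 10, since 10^2 = 100 <= 104 < 121 = 11^2.
Iterate m_{i+1} = d_i*a_i - m_i, d_{i+1} = (104 - m_{i+1}^2)/d_i, a_{i+1} = floor((a_0 + m_{i+1})/d_{i+1}):
  m_1 = 1*10 - 0 = 10, d_1 = (104 - 10^2)/1 = 4/1 = 4, a_1 = floor((10 + 10)/4) = 5.
  m_2 = 4*5 - 10 = 10, d_2 = (104 - 10^2)/4 = 4/4 = 1, a_2 = floor((10 + 10)/1) = 20.
  m_3 = 1*20 - 10 = 10, d_3 = (104 - 10^2)/1 = 4/1 = 4: (m_3, d_3) = (m_1, d_1) = (10, 4), so from here the quotients repeat a_1, a_2; the period length is 2.
So sqrt(104) = [10; (5, 20)] with period length k = 2.
k is even, so the fundamental solution of x^2 - 104y^2 = 1 is (p_{k-1}, q_{k-1}) = (p_1, q_1); compute convergents through index 1.
Convergents (p_i = a_i*p_{i-1} + p_{i-2}, q_i = a_i*q_{i-1} + q_{i-2} with p_{-2}=0, p_{-1}=1, q_{-2}=1, q_{-1}=0):
  i=0: a_0=10, p_0 = 10*1 + 0 = 10, q_0 = 10*0 + 1 = 1.
  i=1: a_1=5, p_1 = 5*10 + 1 = 51, q_1 = 5*1 + 0 = 5.
Check: 51^2 - 104*5^2 = 2601 - 2600 = 1, so (x, y) = (51, 5) solves the equation, and by the theorem it is the least positive solution.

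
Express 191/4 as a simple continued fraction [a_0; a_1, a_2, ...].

Run the Euclidean algorithm on 191 and 4; the successive quotients are the partial quotients a_0, a_1, ... (each step inverts the fractional part left over by the previous one):
  191 = 47*4 + 3, so a_0 = 47.
  4 = 1*3 + 1, so a_1 = 1.
  3 = 3*1 + 0, so a_2 = 3.
The remainder reaches 0 after 3 divisions, so the expansion has 3 partial quotients, read off in order.

[47; 1, 3]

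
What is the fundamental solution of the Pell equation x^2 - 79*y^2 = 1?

First expand sqrt(79) as a continued fraction. With x_i = (sqrt(79) + m_i)/d_i and (m_0, d_0) = (0, 1): a_0 = floor(sqrt(79)) = 8, since 8^2 = 64 <= 79 < 81 = 9^2.
Iterate m_{i+1} = d_i*a_i - m_i, d_{i+1} = (79 - m_{i+1}^2)/d_i, a_{i+1} = floor((a_0 + m_{i+1})/d_{i+1}):
  m_1 = 1*8 - 0 = 8, d_1 = (79 - 8^2)/1 = 15/1 = 15, a_1 = floor((8 + 8)/15) = 1.
  m_2 = 15*1 - 8 = 7, d_2 = (79 - 7^2)/15 = 30/15 = 2, a_2 = floor((8 + 7)/2) = 7.
  m_3 = 2*7 - 7 = 7, d_3 = (79 - 7^2)/2 = 30/2 = 15, a_3 = floor((8 + 7)/15) = 1.
  m_4 = 15*1 - 7 = 8, d_4 = (79 - 8^2)/15 = 15/15 = 1, a_4 = floor((8 + 8)/1) = 16.
  m_5 = 1*16 - 8 = 8, d_5 = (79 - 8^2)/1 = 15/1 = 15: (m_5, d_5) = (m_1, d_1) = (8, 15), so from here the quotients repeat a_1, ..., a_4; the period length is 4.
So sqrt(79) = [8; (1, 7, 1, 16)] with period length k = 4.
k is even, so the fundamental solution of x^2 - 79y^2 = 1 is (p_{k-1}, q_{k-1}) = (p_3, q_3); compute convergents through index 3.
Convergents (p_i = a_i*p_{i-1} + p_{i-2}, q_i = a_i*q_{i-1} + q_{i-2} with p_{-2}=0, p_{-1}=1, q_{-2}=1, q_{-1}=0):
  i=0: a_0=8, p_0 = 8*1 + 0 = 8, q_0 = 8*0 + 1 = 1.
  i=1: a_1=1, p_1 = 1*8 + 1 = 9, q_1 = 1*1 + 0 = 1.
  i=2: a_2=7, p_2 = 7*9 + 8 = 71, q_2 = 7*1 + 1 = 8.
  i=3: a_3=1, p_3 = 1*71 + 9 = 80, q_3 = 1*8 + 1 = 9.
Check: 80^2 - 79*9^2 = 6400 - 6399 = 1, so (x, y) = (80, 9) solves the equation, and by the theorem it is the least positive solution.

(x, y) = (80, 9)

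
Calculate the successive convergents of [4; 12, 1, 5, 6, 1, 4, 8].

4/1, 49/12, 53/13, 314/77, 1937/475, 2251/552, 10941/2683, 89779/22016

Using the convergent recurrence p_i = a_i*p_{i-1} + p_{i-2}, q_i = a_i*q_{i-1} + q_{i-2} with p_{-2}=0, p_{-1}=1, q_{-2}=1, q_{-1}=0:
  i=0: a_0=4, p_0 = 4*1 + 0 = 4, q_0 = 4*0 + 1 = 1.
  i=1: a_1=12, p_1 = 12*4 + 1 = 49, q_1 = 12*1 + 0 = 12.
  i=2: a_2=1, p_2 = 1*49 + 4 = 53, q_2 = 1*12 + 1 = 13.
  i=3: a_3=5, p_3 = 5*53 + 49 = 314, q_3 = 5*13 + 12 = 77.
  i=4: a_4=6, p_4 = 6*314 + 53 = 1937, q_4 = 6*77 + 13 = 475.
  i=5: a_5=1, p_5 = 1*1937 + 314 = 2251, q_5 = 1*475 + 77 = 552.
  i=6: a_6=4, p_6 = 4*2251 + 1937 = 10941, q_6 = 4*552 + 475 = 2683.
  i=7: a_7=8, p_7 = 8*10941 + 2251 = 89779, q_7 = 8*2683 + 552 = 22016.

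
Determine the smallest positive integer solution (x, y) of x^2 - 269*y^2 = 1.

First expand sqrt(269) as a continued fraction. With x_i = (sqrt(269) + m_i)/d_i and (m_0, d_0) = (0, 1): a_0 = floor(sqrt(269)) = 16, since 16^2 = 256 <= 269 < 289 = 17^2.
Iterate m_{i+1} = d_i*a_i - m_i, d_{i+1} = (269 - m_{i+1}^2)/d_i, a_{i+1} = floor((a_0 + m_{i+1})/d_{i+1}):
  m_1 = 1*16 - 0 = 16, d_1 = (269 - 16^2)/1 = 13/1 = 13, a_1 = floor((16 + 16)/13) = 2.
  m_2 = 13*2 - 16 = 10, d_2 = (269 - 10^2)/13 = 169/13 = 13, a_2 = floor((16 + 10)/13) = 2.
  m_3 = 13*2 - 10 = 16, d_3 = (269 - 16^2)/13 = 13/13 = 1, a_3 = floor((16 + 16)/1) = 32.
  m_4 = 1*32 - 16 = 16, d_4 = (269 - 16^2)/1 = 13/1 = 13: (m_4, d_4) = (m_1, d_1) = (16, 13), so from here the quotients repeat a_1, ..., a_3; the period length is 3.
So sqrt(269) = [16; (2, 2, 32)] with period length k = 3.
k is odd, so (p_{k-1}, q_{k-1}) only solves x^2 - 269y^2 = -1 and the fundamental solution of x^2 - 269y^2 = 1 is (p_{2k-1}, q_{2k-1}) = (p_5, q_5); compute convergents through index 5, running through the period twice.
Convergents (p_i = a_i*p_{i-1} + p_{i-2}, q_i = a_i*q_{i-1} + q_{i-2} with p_{-2}=0, p_{-1}=1, q_{-2}=1, q_{-1}=0):
  i=0: a_0=16, p_0 = 16*1 + 0 = 16, q_0 = 16*0 + 1 = 1.
  i=1: a_1=2, p_1 = 2*16 + 1 = 33, q_1 = 2*1 + 0 = 2.
  i=2: a_2=2, p_2 = 2*33 + 16 = 82, q_2 = 2*2 + 1 = 5.
  i=3: a_3=32, p_3 = 32*82 + 33 = 2657, q_3 = 32*5 + 2 = 162.
  i=4: a_4=2, p_4 = 2*2657 + 82 = 5396, q_4 = 2*162 + 5 = 329.
  i=5: a_5=2, p_5 = 2*5396 + 2657 = 13449, q_5 = 2*329 + 162 = 820.
Indeed p_2^2 - 269*q_2^2 = 6724 - 6725 = -1, not +1.
Check: 13449^2 - 269*820^2 = 180875601 - 180875600 = 1, so (x, y) = (13449, 820) solves the equation, and by the theorem it is the least positive solution.

(x, y) = (13449, 820)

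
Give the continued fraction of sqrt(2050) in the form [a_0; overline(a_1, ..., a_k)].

[45; overline(3, 1, 1, 1, 1, 3, 90)]

Write x_i = (sqrt(2050) + m_i)/d_i with (m_0, d_0) = (0, 1). a_0 = floor(sqrt(2050)) = 45, since 45^2 = 2025 <= 2050 < 2116 = 46^2.
Iterate m_{i+1} = d_i*a_i - m_i, d_{i+1} = (2050 - m_{i+1}^2)/d_i, a_{i+1} = floor((a_0 + m_{i+1})/d_{i+1}):
  m_1 = 1*45 - 0 = 45, d_1 = (2050 - 45^2)/1 = 25/1 = 25, a_1 = floor((45 + 45)/25) = 3.
  m_2 = 25*3 - 45 = 30, d_2 = (2050 - 30^2)/25 = 1150/25 = 46, a_2 = floor((45 + 30)/46) = 1.
  m_3 = 46*1 - 30 = 16, d_3 = (2050 - 16^2)/46 = 1794/46 = 39, a_3 = floor((45 + 16)/39) = 1.
  m_4 = 39*1 - 16 = 23, d_4 = (2050 - 23^2)/39 = 1521/39 = 39, a_4 = floor((45 + 23)/39) = 1.
  m_5 = 39*1 - 23 = 16, d_5 = (2050 - 16^2)/39 = 1794/39 = 46, a_5 = floor((45 + 16)/46) = 1.
  m_6 = 46*1 - 16 = 30, d_6 = (2050 - 30^2)/46 = 1150/46 = 25, a_6 = floor((45 + 30)/25) = 3.
  m_7 = 25*3 - 30 = 45, d_7 = (2050 - 45^2)/25 = 25/25 = 1, a_7 = floor((45 + 45)/1) = 90.
  m_8 = 1*90 - 45 = 45, d_8 = (2050 - 45^2)/1 = 25/1 = 25: (m_8, d_8) = (m_1, d_1) = (45, 25), so from here the quotients repeat a_1, ..., a_7; the period length is 7.
Hence the expansion of sqrt(2050) is a_0 = 45 followed by the repeating block 3, 1, 1, 1, 1, 3, 90 (period 7).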